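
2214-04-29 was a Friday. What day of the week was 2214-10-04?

April 2214: 30 − 29 = 1 day remains.
Then May (31), June (30), July (31), August (31), September (30): 31 + 30 + 31 + 31 + 30 = 153 days.
October 1–4, 2214: 4 days.
Total: 1 + 153 + 4 = 158 days.
158 mod 7 = 4, so 4 days after Friday is Tuesday.

Tuesday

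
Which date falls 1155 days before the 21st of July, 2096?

the 23rd of May, 2093

Count 1155 days before July 21, 2096:
May 23, 2093 → May 23, 2094: 365 days.
May 23, 2094 → May 23, 2095: 365 days.
May 23, 2095 → May 23, 2096: 366 days (2096 is a leap year).
May 2096: 31 − 23 = 8 days remain.
Then June (30): 30 days.
July 1–21, 2096: 21 days.
Residual: 59 days.
Total: 1155 days.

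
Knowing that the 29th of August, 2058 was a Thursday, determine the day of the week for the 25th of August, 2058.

Count forward from the earlier date (August 25, 2058) to the later (August 29, 2058):
Within August 2058: 29 − 25 = 4 days.
4 mod 7 = 4, so 4 days before Thursday is Sunday.

Sunday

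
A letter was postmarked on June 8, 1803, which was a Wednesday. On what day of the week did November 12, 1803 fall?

Saturday

June 1803: 30 − 8 = 22 days remain.
Then July (31), August (31), September (30), October (31): 31 + 31 + 30 + 31 = 123 days.
November 1–12, 1803: 12 days.
Total: 22 + 123 + 12 = 157 days.
157 mod 7 = 3, so 3 days after Wednesday is Saturday.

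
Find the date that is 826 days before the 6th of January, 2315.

the 2nd of October, 2312

Count 826 days before January 6, 2315:
Day-of-year of October 2, 2312: 276.
Day-of-year of January 6, 2315: 6.
2312 has 366 days, so 366 − 276 = 90 days remain in 2312.
Full years: 2313: 365; 2314: 365. Sum = 730.
Total: 90 + 730 + 6 = 826 days.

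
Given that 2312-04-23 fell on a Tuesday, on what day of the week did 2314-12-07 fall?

April 2312: 30 − 23 = 7 days remain.
Then 31 full months totalling 944 days.
December 1–7, 2314: 7 days.
Total: 7 + 944 + 7 = 958 days.
958 mod 7 = 6, so 6 days after Tuesday is Monday.

Monday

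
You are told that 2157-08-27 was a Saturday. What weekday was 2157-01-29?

Count forward from the earlier date (January 29, 2157) to the later (August 27, 2157):
January 2157: 31 − 29 = 2 days remain.
Then February 2157 (28), March (31), April (30), May (31), June (30), July (31): 28 + 31 + 30 + 31 + 30 + 31 = 181 days.
August 1–27, 2157: 27 days.
Total: 2 + 181 + 27 = 210 days.
210 is a multiple of 7, so 2157-01-29 falls on the same weekday: Saturday.

Saturday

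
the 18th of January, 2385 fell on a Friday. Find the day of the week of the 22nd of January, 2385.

Within January 2385: 22 − 18 = 4 days.
4 mod 7 = 4, so 4 days after Friday is Tuesday.

Tuesday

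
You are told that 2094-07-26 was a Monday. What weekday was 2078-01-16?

Count forward from the earlier date (January 16, 2078) to the later (July 26, 2094):
From January 16, 2078 to January 16, 2094: 16 years, of which 4 contain a Feb 29 — 12×365 + 4×366 = 5844 days.
January 2094: 31 − 16 = 15 days remain.
Then February 2094 (28), March (31), April (30), May (31), June (30): 28 + 31 + 30 + 31 + 30 = 150 days.
July 1–26, 2094: 26 days.
Residual: 191 days.
Total: 6035 days.
6035 mod 7 = 1, so 1 day before Monday is Sunday.

Sunday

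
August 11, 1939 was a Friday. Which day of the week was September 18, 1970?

From August 11, 1939 to August 11, 1970: 31 years, of which 8 contain a Feb 29 — 23×365 + 8×366 = 11323 days.
August 1970: 31 − 11 = 20 days remain.
September 1–18, 1970: 18 days.
Residual: 38 days.
Total: 11361 days.
11361 is a multiple of 7, so September 18, 1970 falls on the same weekday: Friday.

Friday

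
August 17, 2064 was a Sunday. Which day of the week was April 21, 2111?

Tuesday

Day-of-year of August 17, 2064: 230.
Day-of-year of April 21, 2111: 111.
2064 has 366 days, so 366 − 230 = 136 days remain in 2064.
Full years 2065–2110: 36 common + 10 leap = 36×365 + 10×366 = 16800 days.
Total: 136 + 16800 + 111 = 17047 days.
17047 mod 7 = 2, so 2 days after Sunday is Tuesday.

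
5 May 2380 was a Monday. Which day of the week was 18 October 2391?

From May 5, 2380 to May 5, 2391: 11 years, of which 2 contain a Feb 29 — 9×365 + 2×366 = 4017 days.
May 2391: 31 − 5 = 26 days remain.
Then June (30), July (31), August (31), September (30): 30 + 31 + 31 + 30 = 122 days.
October 1–18, 2391: 18 days.
Residual: 166 days.
Total: 4183 days.
4183 mod 7 = 4, so 4 days after Monday is Friday.

Friday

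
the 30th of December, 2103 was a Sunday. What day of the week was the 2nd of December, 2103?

Count forward from the earlier date (December 2, 2103) to the later (December 30, 2103):
Within December 2103: 30 − 2 = 28 days.
28 is a multiple of 7, so the 2nd of December, 2103 falls on the same weekday: Sunday.

Sunday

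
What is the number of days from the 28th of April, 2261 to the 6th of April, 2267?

Day-of-year of April 28, 2261: 118.
Day-of-year of April 6, 2267: 96.
2261 has 365 days, so 365 − 118 = 247 days remain in 2261.
Full years: 2262: 365; 2263: 365; 2264: 366; 2265: 365; 2266: 365. Sum = 1826.
Total: 247 + 1826 + 96 = 2169 days.

2169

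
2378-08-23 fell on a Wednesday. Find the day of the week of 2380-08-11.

Monday

August 23, 2378 → August 23, 2379: 365 days.
August 2379: 31 − 23 = 8 days remain.
Then 11 full months totalling 335 days.
August 1–11, 2380: 11 days.
Residual: 354 days.
Total: 719 days.
719 mod 7 = 5, so 5 days after Wednesday is Monday.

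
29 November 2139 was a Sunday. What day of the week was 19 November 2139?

Count forward from the earlier date (November 19, 2139) to the later (November 29, 2139):
Within November 2139: 29 − 19 = 10 days.
10 mod 7 = 3, so 3 days before Sunday is Thursday.

Thursday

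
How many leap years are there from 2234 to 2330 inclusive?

Years divisible by 4: 2236, 2240, …, 2328 — 24 in all.
Of these, 2300 is divisible by 100 but not 400, so not leap.
Leap years: 24 − 1 = 23.

23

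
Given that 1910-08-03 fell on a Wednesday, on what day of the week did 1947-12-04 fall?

Day-of-year of August 3, 1910: 215.
Day-of-year of December 4, 1947: 338.
1910 has 365 days, so 365 − 215 = 150 days remain in 1910.
Full years 1911–1946: 27 common + 9 leap = 27×365 + 9×366 = 13149 days.
Total: 150 + 13149 + 338 = 13637 days.
13637 mod 7 = 1, so 1 day after Wednesday is Thursday.

Thursday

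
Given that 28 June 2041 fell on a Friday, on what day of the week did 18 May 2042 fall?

Sunday

June 2041: 30 − 28 = 2 days remain.
Then 10 full months totalling 304 days.
May 1–18, 2042: 18 days.
Total: 2 + 304 + 18 = 324 days.
324 mod 7 = 2, so 2 days after Friday is Sunday.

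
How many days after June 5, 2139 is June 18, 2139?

Within June 2139: 18 − 5 = 13 days.

13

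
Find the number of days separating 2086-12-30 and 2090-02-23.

Day-of-year of December 30, 2086: 364.
Day-of-year of February 23, 2090: 54.
2086 has 365 days, so 365 − 364 = 1 days remain in 2086.
Full years: 2087: 365; 2088: 366; 2089: 365. Sum = 1096.
Total: 1 + 1096 + 54 = 1151 days.

1151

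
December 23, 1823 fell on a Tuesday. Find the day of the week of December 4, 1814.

Sunday

Count forward from the earlier date (December 4, 1814) to the later (December 23, 1823):
From December 4, 1814 to December 4, 1823: 9 years, of which 2 contain a Feb 29 — 7×365 + 2×366 = 3287 days.
Within December 1823: 23 − 4 = 19 days.
Total: 3306 days.
3306 mod 7 = 2, so 2 days before Tuesday is Sunday.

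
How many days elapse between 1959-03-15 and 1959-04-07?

23

March 1959: 31 − 15 = 16 days remain.
April 1–7, 1959: 7 days.
Total: 16 + 7 = 23 days.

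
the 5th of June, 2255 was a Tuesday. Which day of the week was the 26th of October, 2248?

Count forward from the earlier date (October 26, 2248) to the later (June 5, 2255):
October 26, 2248 → October 26, 2249: 365 days.
October 26, 2249 → October 26, 2250: 365 days.
October 26, 2250 → October 26, 2251: 365 days.
October 26, 2251 → October 26, 2252: 366 days (2252 is a leap year).
October 26, 2252 → October 26, 2253: 365 days.
October 26, 2253 → October 26, 2254: 365 days.
October 2254: 31 − 26 = 5 days remain.
Then November (30), December (31), January (31), February 2255 (28), March (31), April (30), May (31): 30 + 31 + 31 + 28 + 31 + 30 + 31 = 212 days.
June 1–5, 2255: 5 days.
Residual: 222 days.
Total: 2413 days.
2413 mod 7 = 5, so 5 days before Tuesday is Thursday.

Thursday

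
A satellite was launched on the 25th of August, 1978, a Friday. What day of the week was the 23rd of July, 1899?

Count forward from the earlier date (July 23, 1899) to the later (August 25, 1978):
Day-of-year of July 23, 1899: 204.
Day-of-year of August 25, 1978: 237.
1899 has 365 days, so 365 − 204 = 161 days remain in 1899.
Full years 1900–1977: 59 common + 19 leap = 59×365 + 19×366 = 28489 days.
Total: 161 + 28489 + 237 = 28887 days.
28887 mod 7 = 5, so 5 days before Friday is Sunday.

Sunday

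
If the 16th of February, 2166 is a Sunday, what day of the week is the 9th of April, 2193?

Tuesday

Day-of-year of February 16, 2166: 47.
Day-of-year of April 9, 2193: 99.
2166 has 365 days, so 365 − 47 = 318 days remain in 2166.
Full years 2167–2192: 19 common + 7 leap = 19×365 + 7×366 = 9497 days.
Total: 318 + 9497 + 99 = 9914 days.
9914 mod 7 = 2, so 2 days after Sunday is Tuesday.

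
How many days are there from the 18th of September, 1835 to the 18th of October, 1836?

396

September 18, 1835 → September 18, 1836: 366 days (1836 is a leap year).
September 1836: 30 − 18 = 12 days remain.
October 1–18, 1836: 18 days.
Residual: 30 days.
Total: 396 days.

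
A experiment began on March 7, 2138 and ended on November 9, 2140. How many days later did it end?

978

March 2138: 31 − 7 = 24 days remain.
Then 31 full months totalling 945 days.
November 1–9, 2140: 9 days.
Total: 24 + 945 + 9 = 978 days.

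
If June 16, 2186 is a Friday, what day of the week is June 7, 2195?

Sunday

From June 16, 2186 to June 16, 2194: 8 years, of which 2 contain a Feb 29 — 6×365 + 2×366 = 2922 days.
June 2194: 30 − 16 = 14 days remain.
Then 11 full months totalling 335 days.
June 1–7, 2195: 7 days.
Residual: 356 days.
Total: 3278 days.
3278 mod 7 = 2, so 2 days after Friday is Sunday.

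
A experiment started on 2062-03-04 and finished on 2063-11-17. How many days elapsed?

623

March 4, 2062 → March 4, 2063: 365 days.
March 2063: 31 − 4 = 27 days remain.
Then April (30), May (31), June (30), July (31), August (31), September (30), October (31): 30 + 31 + 30 + 31 + 31 + 30 + 31 = 214 days.
November 1–17, 2063: 17 days.
Residual: 258 days.
Total: 623 days.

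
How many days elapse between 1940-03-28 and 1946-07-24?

Day-of-year of March 28, 1940: 88.
Day-of-year of July 24, 1946: 205.
1940 has 366 days, so 366 − 88 = 278 days remain in 1940.
Full years: 1941: 365; 1942: 365; 1943: 365; 1944: 366; 1945: 365. Sum = 1826.
Total: 278 + 1826 + 205 = 2309 days.

2309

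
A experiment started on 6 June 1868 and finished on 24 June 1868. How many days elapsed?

Within June 1868: 24 − 6 = 18 days.

18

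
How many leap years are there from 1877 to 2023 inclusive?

35

Years divisible by 4: 1880, 1884, …, 2020 — 36 in all.
Of these, 1900 is divisible by 100 but not 400, so not leap.
2000 is divisible by 400, so still leap.
Leap years: 36 − 1 = 35.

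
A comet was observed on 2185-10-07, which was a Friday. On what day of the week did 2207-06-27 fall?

Saturday

From October 7, 2185 to October 7, 2206: 21 years, of which 4 contain a Feb 29 — 17×365 + 4×366 = 7669 days.
(2200 is not a leap year (divisible by 100 but not 400).)
October 2206: 31 − 7 = 24 days remain.
Then November (30), December (31), January (31), February 2207 (28), March (31), April (30), May (31): 30 + 31 + 31 + 28 + 31 + 30 + 31 = 212 days.
June 1–27, 2207: 27 days.
Residual: 263 days.
Total: 7932 days.
7932 mod 7 = 1, so 1 day after Friday is Saturday.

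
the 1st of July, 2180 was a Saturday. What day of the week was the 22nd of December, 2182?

Sunday

July 1, 2180 → July 1, 2181: 365 days.
July 1, 2181 → July 1, 2182: 365 days.
July 2182: 31 − 1 = 30 days remain.
Then August (31), September (30), October (31), November (30): 31 + 30 + 31 + 30 = 122 days.
December 1–22, 2182: 22 days.
Residual: 174 days.
Total: 904 days.
904 mod 7 = 1, so 1 day after Saturday is Sunday.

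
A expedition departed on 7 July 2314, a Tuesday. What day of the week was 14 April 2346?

Sunday

From July 7, 2314 to July 7, 2345: 31 years, of which 8 contain a Feb 29 — 23×365 + 8×366 = 11323 days.
July 2345: 31 − 7 = 24 days remain.
Then August (31), September (30), October (31), November (30), December (31), January (31), February 2346 (28), March (31): 31 + 30 + 31 + 30 + 31 + 31 + 28 + 31 = 243 days.
April 1–14, 2346: 14 days.
Residual: 281 days.
Total: 11604 days.
11604 mod 7 = 5, so 5 days after Tuesday is Sunday.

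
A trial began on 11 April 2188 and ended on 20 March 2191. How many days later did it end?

1073

April 11, 2188 → April 11, 2189: 365 days.
April 11, 2189 → April 11, 2190: 365 days.
April 2190: 30 − 11 = 19 days remain.
Then 10 full months totalling 304 days.
March 1–20, 2191: 20 days.
Residual: 343 days.
Total: 1073 days.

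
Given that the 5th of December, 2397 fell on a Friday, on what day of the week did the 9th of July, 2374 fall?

Tuesday

Count forward from the earlier date (July 9, 2374) to the later (December 5, 2397):
From July 9, 2374 to July 9, 2397: 23 years, of which 6 contain a Feb 29 — 17×365 + 6×366 = 8401 days.
July 2397: 31 − 9 = 22 days remain.
Then August (31), September (30), October (31), November (30): 31 + 30 + 31 + 30 = 122 days.
December 1–5, 2397: 5 days.
Residual: 149 days.
Total: 8550 days.
8550 mod 7 = 3, so 3 days before Friday is Tuesday.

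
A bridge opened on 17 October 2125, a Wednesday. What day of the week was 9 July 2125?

Monday

Count forward from the earlier date (July 9, 2125) to the later (October 17, 2125):
July 2125: 31 − 9 = 22 days remain.
Then August (31), September (30): 31 + 30 = 61 days.
October 1–17, 2125: 17 days.
Total: 22 + 61 + 17 = 100 days.
100 mod 7 = 2, so 2 days before Wednesday is Monday.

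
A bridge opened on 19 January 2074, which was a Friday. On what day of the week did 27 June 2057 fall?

Wednesday

Count forward from the earlier date (June 27, 2057) to the later (January 19, 2074):
From June 27, 2057 to June 27, 2073: 16 years, of which 4 contain a Feb 29 — 12×365 + 4×366 = 5844 days.
June 2073: 30 − 27 = 3 days remain.
Then July (31), August (31), September (30), October (31), November (30), December (31): 31 + 31 + 30 + 31 + 30 + 31 = 184 days.
January 1–19, 2074: 19 days.
Residual: 206 days.
Total: 6050 days.
6050 mod 7 = 2, so 2 days before Friday is Wednesday.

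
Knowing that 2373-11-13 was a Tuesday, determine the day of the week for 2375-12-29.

Monday

November 13, 2373 → November 13, 2374: 365 days.
November 13, 2374 → November 13, 2375: 365 days.
November 2375: 30 − 13 = 17 days remain.
December 1–29, 2375: 29 days.
Residual: 46 days.
Total: 776 days.
776 mod 7 = 6, so 6 days after Tuesday is Monday.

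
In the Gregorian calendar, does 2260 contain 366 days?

Yes

2260 is a leap year.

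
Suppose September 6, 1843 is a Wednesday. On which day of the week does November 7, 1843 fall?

Tuesday

September 1843: 30 − 6 = 24 days remain.
Then October (31): 31 days.
November 1–7, 1843: 7 days.
Total: 24 + 31 + 7 = 62 days.
62 mod 7 = 6, so 6 days after Wednesday is Tuesday.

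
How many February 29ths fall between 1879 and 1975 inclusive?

Years divisible by 4: 1880, 1884, …, 1972 — 24 in all.
Of these, 1900 is divisible by 100 but not 400, so not leap.
Leap years: 24 − 1 = 23.

23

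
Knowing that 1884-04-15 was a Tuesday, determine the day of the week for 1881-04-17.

Count forward from the earlier date (April 17, 1881) to the later (April 15, 1884):
April 17, 1881 → April 17, 1882: 365 days.
April 17, 1882 → April 17, 1883: 365 days.
April 1883: 30 − 17 = 13 days remain.
Then 11 full months totalling 336 days.
April 1–15, 1884: 15 days.
Residual: 364 days.
Total: 1094 days.
1094 mod 7 = 2, so 2 days before Tuesday is Sunday.

Sunday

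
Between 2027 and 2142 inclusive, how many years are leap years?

Years divisible by 4: 2028, 2032, …, 2140 — 29 in all.
Of these, 2100 is divisible by 100 but not 400, so not leap.
Leap years: 29 − 1 = 28.

28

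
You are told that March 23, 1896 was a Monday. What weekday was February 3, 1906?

Saturday

Day-of-year of March 23, 1896: 83.
Day-of-year of February 3, 1906: 34.
1896 has 366 days, so 366 − 83 = 283 days remain in 1896.
Full years 1897–1905: 8 common + 1 leap = 8×365 + 1×366 = 3286 days.
Total: 283 + 3286 + 34 = 3603 days.
3603 mod 7 = 5, so 5 days after Monday is Saturday.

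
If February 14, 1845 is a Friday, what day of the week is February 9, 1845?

Sunday

Count forward from the earlier date (February 9, 1845) to the later (February 14, 1845):
Within February 1845: 14 − 9 = 5 days.
5 mod 7 = 5, so 5 days before Friday is Sunday.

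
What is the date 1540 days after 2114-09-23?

2118-12-11

Count 1540 days after September 23, 2114:
September 23, 2114 → September 23, 2115: 365 days.
September 23, 2115 → September 23, 2116: 366 days (2116 is a leap year).
September 23, 2116 → September 23, 2117: 365 days.
September 23, 2117 → September 23, 2118: 365 days.
September 2118: 30 − 23 = 7 days remain.
Then October (31), November (30): 31 + 30 = 61 days.
December 1–11, 2118: 11 days.
Residual: 79 days.
Total: 1540 days.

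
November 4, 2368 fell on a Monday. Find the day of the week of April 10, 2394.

Day-of-year of November 4, 2368: 309.
Day-of-year of April 10, 2394: 100.
2368 has 366 days, so 366 − 309 = 57 days remain in 2368.
Full years 2369–2393: 19 common + 6 leap = 19×365 + 6×366 = 9131 days.
Total: 57 + 9131 + 100 = 9288 days.
9288 mod 7 = 6, so 6 days after Monday is Sunday.

Sunday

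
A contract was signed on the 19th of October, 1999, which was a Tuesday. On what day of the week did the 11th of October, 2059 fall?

Saturday

From October 19, 1999 to October 19, 2058: 59 years, of which 15 contain a Feb 29 — 44×365 + 15×366 = 21550 days.
(2000 is a leap year (divisible by 400).)
October 2058: 31 − 19 = 12 days remain.
Then 11 full months totalling 334 days.
October 1–11, 2059: 11 days.
Residual: 357 days.
Total: 21907 days.
21907 mod 7 = 4, so 4 days after Tuesday is Saturday.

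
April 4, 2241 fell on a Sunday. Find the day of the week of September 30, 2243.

April 2241: 30 − 4 = 26 days remain.
Then 28 full months totalling 853 days.
September 1–30, 2243: 30 days.
Total: 26 + 853 + 30 = 909 days.
909 mod 7 = 6, so 6 days after Sunday is Saturday.

Saturday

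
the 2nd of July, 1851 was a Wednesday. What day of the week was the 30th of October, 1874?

Day-of-year of July 2, 1851: 183.
Day-of-year of October 30, 1874: 303.
1851 has 365 days, so 365 − 183 = 182 days remain in 1851.
Full years 1852–1873: 16 common + 6 leap = 16×365 + 6×366 = 8036 days.
Total: 182 + 8036 + 303 = 8521 days.
8521 mod 7 = 2, so 2 days after Wednesday is Friday.

Friday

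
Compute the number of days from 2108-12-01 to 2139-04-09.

From December 1, 2108 to December 1, 2138: 30 years, of which 7 contain a Feb 29 — 23×365 + 7×366 = 10957 days.
December 2138: 31 − 1 = 30 days remain.
Then January (31), February 2139 (28), March (31): 31 + 28 + 31 = 90 days.
April 1–9, 2139: 9 days.
Residual: 129 days.
Total: 11086 days.

11086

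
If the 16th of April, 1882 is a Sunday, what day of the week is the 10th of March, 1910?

Thursday

Day-of-year of April 16, 1882: 106.
Day-of-year of March 10, 1910: 69.
1882 has 365 days, so 365 − 106 = 259 days remain in 1882.
Full years 1883–1909: 21 common + 6 leap = 21×365 + 6×366 = 9861 days.
Total: 259 + 9861 + 69 = 10189 days.
10189 mod 7 = 4, so 4 days after Sunday is Thursday.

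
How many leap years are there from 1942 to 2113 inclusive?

42

Years divisible by 4: 1944, 1948, …, 2112 — 43 in all.
Of these, 2100 is divisible by 100 but not 400, so not leap.
2000 is divisible by 400, so still leap.
Leap years: 43 − 1 = 42.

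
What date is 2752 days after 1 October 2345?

14 April 2353

Count 2752 days after October 1, 2345:
Day-of-year of October 1, 2345: 274.
Day-of-year of April 14, 2353: 104.
2345 has 365 days, so 365 − 274 = 91 days remain in 2345.
Full years 2346–2352: 5 common + 2 leap = 5×365 + 2×366 = 2557 days.
Total: 91 + 2557 + 104 = 2752 days.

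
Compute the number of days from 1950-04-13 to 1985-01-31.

12712

From April 13, 1950 to April 13, 1984: 34 years, of which 9 contain a Feb 29 — 25×365 + 9×366 = 12419 days.
April 1984: 30 − 13 = 17 days remain.
Then May (31), June (30), July (31), August (31), September (30), October (31), November (30), December (31): 31 + 30 + 31 + 31 + 30 + 31 + 30 + 31 = 245 days.
January 1–31, 1985: 31 days.
Residual: 293 days.
Total: 12712 days.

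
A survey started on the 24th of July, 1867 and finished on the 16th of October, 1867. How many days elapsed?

84

July 1867: 31 − 24 = 7 days remain.
Then August (31), September (30): 31 + 30 = 61 days.
October 1–16, 1867: 16 days.
Total: 7 + 61 + 16 = 84 days.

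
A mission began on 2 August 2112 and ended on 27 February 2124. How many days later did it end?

From August 2, 2112 to August 2, 2123: 11 years, of which 2 contain a Feb 29 — 9×365 + 2×366 = 4017 days.
August 2123: 31 − 2 = 29 days remain.
Then September (30), October (31), November (30), December (31), January (31): 30 + 31 + 30 + 31 + 31 = 153 days.
February 1–27, 2124: 27 days (2124 is a leap year).
Residual: 209 days.
Total: 4226 days.

4226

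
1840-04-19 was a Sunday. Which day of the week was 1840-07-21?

April 1840: 30 − 19 = 11 days remain.
Then May (31), June (30): 31 + 30 = 61 days.
July 1–21, 1840: 21 days.
Total: 11 + 61 + 21 = 93 days.
93 mod 7 = 2, so 2 days after Sunday is Tuesday.

Tuesday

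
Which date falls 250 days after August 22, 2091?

April 28, 2092

Count 250 days after August 22, 2091:
Day-of-year of August 22, 2091: 234.
Day-of-year of April 28, 2092: 119.
2091 has 365 days, so 365 − 234 = 131 days remain in 2091.
Total: 131 + 119 = 250 days.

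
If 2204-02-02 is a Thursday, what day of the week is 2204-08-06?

February 2204: 29 − 2 = 27 days remain (2204 is a leap year, so February has 29 days).
Then March (31), April (30), May (31), June (30), July (31): 31 + 30 + 31 + 30 + 31 = 153 days.
August 1–6, 2204: 6 days.
Total: 27 + 153 + 6 = 186 days.
186 mod 7 = 4, so 4 days after Thursday is Monday.

Monday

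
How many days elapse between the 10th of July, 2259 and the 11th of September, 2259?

July 2259: 31 − 10 = 21 days remain.
Then August (31): 31 days.
September 1–11, 2259: 11 days.
Total: 21 + 31 + 11 = 63 days.

63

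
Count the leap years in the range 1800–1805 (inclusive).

1

Years divisible by 4 in [1800, 1805]: 1800, 1804.
Of these, 1800 is divisible by 100 but not 400, so not leap.
Leap years: 2 − 1 = 1.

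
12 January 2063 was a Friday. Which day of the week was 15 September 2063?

Saturday

January 2063: 31 − 12 = 19 days remain.
Then February 2063 (28), March (31), April (30), May (31), June (30), July (31), August (31): 28 + 31 + 30 + 31 + 30 + 31 + 31 = 212 days.
September 1–15, 2063: 15 days.
Total: 19 + 212 + 15 = 246 days.
246 mod 7 = 1, so 1 day after Friday is Saturday.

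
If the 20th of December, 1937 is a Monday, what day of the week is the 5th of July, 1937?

Count forward from the earlier date (July 5, 1937) to the later (December 20, 1937):
July 1937: 31 − 5 = 26 days remain.
Then August (31), September (30), October (31), November (30): 31 + 30 + 31 + 30 = 122 days.
December 1–20, 1937: 20 days.
Total: 26 + 122 + 20 = 168 days.
168 is a multiple of 7, so the 5th of July, 1937 falls on the same weekday: Monday.

Monday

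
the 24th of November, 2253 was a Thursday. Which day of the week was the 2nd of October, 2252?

Saturday

Count forward from the earlier date (October 2, 2252) to the later (November 24, 2253):
October 2252: 31 − 2 = 29 days remain.
Then 12 full months totalling 365 days.
November 1–24, 2253: 24 days.
Total: 29 + 365 + 24 = 418 days.
418 mod 7 = 5, so 5 days before Thursday is Saturday.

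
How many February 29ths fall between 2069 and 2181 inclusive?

27

Years divisible by 4: 2072, 2076, …, 2180 — 28 in all.
Of these, 2100 is divisible by 100 but not 400, so not leap.
Leap years: 28 − 1 = 27.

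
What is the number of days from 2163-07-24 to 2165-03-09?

594

July 24, 2163 → July 24, 2164: 366 days (2164 is a leap year).
July 2164: 31 − 24 = 7 days remain.
Then August (31), September (30), October (31), November (30), December (31), January (31), February 2165 (28): 31 + 30 + 31 + 30 + 31 + 31 + 28 = 212 days.
March 1–9, 2165: 9 days.
Residual: 228 days.
Total: 594 days.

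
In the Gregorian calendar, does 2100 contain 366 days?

2100 is not a leap year (divisible by 100 but not 400).

No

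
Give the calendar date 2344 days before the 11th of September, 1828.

the 12th of April, 1822

Count 2344 days before September 11, 1828:
Day-of-year of April 12, 1822: 102.
Day-of-year of September 11, 1828: 255.
1822 has 365 days, so 365 − 102 = 263 days remain in 1822.
Full years: 1823: 365; 1824: 366; 1825: 365; 1826: 365; 1827: 365. Sum = 1826.
Total: 263 + 1826 + 255 = 2344 days.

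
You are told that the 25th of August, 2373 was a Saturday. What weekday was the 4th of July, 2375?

Friday

August 25, 2373 → August 25, 2374: 365 days.
August 2374: 31 − 25 = 6 days remain.
Then 10 full months totalling 303 days.
July 1–4, 2375: 4 days.
Residual: 313 days.
Total: 678 days.
678 mod 7 = 6, so 6 days after Saturday is Friday.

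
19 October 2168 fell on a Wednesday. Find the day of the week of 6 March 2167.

Count forward from the earlier date (March 6, 2167) to the later (October 19, 2168):
March 6, 2167 → March 6, 2168: 366 days (2168 is a leap year).
March 2168: 31 − 6 = 25 days remain.
Then April (30), May (31), June (30), July (31), August (31), September (30): 30 + 31 + 30 + 31 + 31 + 30 = 183 days.
October 1–19, 2168: 19 days.
Residual: 227 days.
Total: 593 days.
593 mod 7 = 5, so 5 days before Wednesday is Friday.

Friday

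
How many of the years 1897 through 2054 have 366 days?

Years divisible by 4: 1900, 1904, …, 2052 — 39 in all.
Of these, 1900 is divisible by 100 but not 400, so not leap.
2000 is divisible by 400, so still leap.
Leap years: 39 − 1 = 38.

38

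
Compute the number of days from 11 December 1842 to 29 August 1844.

627

December 1842: 31 − 11 = 20 days remain.
Then 19 full months totalling 578 days.
August 1–29, 1844: 29 days.
Total: 20 + 578 + 29 = 627 days.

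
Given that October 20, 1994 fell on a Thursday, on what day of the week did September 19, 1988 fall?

Monday

Count forward from the earlier date (September 19, 1988) to the later (October 20, 1994):
Day-of-year of September 19, 1988: 263.
Day-of-year of October 20, 1994: 293.
1988 has 366 days, so 366 − 263 = 103 days remain in 1988.
Full years: 1989: 365; 1990: 365; 1991: 365; 1992: 366; 1993: 365. Sum = 1826.
Total: 103 + 1826 + 293 = 2222 days.
2222 mod 7 = 3, so 3 days before Thursday is Monday.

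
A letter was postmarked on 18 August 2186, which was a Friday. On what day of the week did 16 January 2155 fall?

Thursday

Count forward from the earlier date (January 16, 2155) to the later (August 18, 2186):
From January 16, 2155 to January 16, 2186: 31 years, of which 8 contain a Feb 29 — 23×365 + 8×366 = 11323 days.
January 2186: 31 − 16 = 15 days remain.
Then February 2186 (28), March (31), April (30), May (31), June (30), July (31): 28 + 31 + 30 + 31 + 30 + 31 = 181 days.
August 1–18, 2186: 18 days.
Residual: 214 days.
Total: 11537 days.
11537 mod 7 = 1, so 1 day before Friday is Thursday.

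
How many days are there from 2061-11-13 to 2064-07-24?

November 13, 2061 → November 13, 2062: 365 days.
November 13, 2062 → November 13, 2063: 365 days.
November 2063: 30 − 13 = 17 days remain.
Then December (31), January (31), February 2064 (29), March (31), April (30), May (31), June (30): 31 + 31 + 29 + 31 + 30 + 31 + 30 = 213 days.
July 1–24, 2064: 24 days.
Residual: 254 days.
Total: 984 days.

984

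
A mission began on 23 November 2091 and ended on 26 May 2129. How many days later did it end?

From November 23, 2091 to November 23, 2128: 37 years, of which 9 contain a Feb 29 — 28×365 + 9×366 = 13514 days.
(2100 is not a leap year (divisible by 100 but not 400).)
November 2128: 30 − 23 = 7 days remain.
Then December (31), January (31), February 2129 (28), March (31), April (30): 31 + 31 + 28 + 31 + 30 = 151 days.
May 1–26, 2129: 26 days.
Residual: 184 days.
Total: 13698 days.

13698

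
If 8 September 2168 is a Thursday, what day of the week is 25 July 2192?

Wednesday

Day-of-year of September 8, 2168: 252.
Day-of-year of July 25, 2192: 207.
2168 has 366 days, so 366 − 252 = 114 days remain in 2168.
Full years 2169–2191: 18 common + 5 leap = 18×365 + 5×366 = 8400 days.
Total: 114 + 8400 + 207 = 8721 days.
8721 mod 7 = 6, so 6 days after Thursday is Wednesday.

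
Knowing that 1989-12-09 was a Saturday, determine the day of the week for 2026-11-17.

Tuesday

From December 9, 1989 to December 9, 2025: 36 years, of which 9 contain a Feb 29 — 27×365 + 9×366 = 13149 days.
(2000 is a leap year (divisible by 400).)
December 2025: 31 − 9 = 22 days remain.
Then 10 full months totalling 304 days.
November 1–17, 2026: 17 days.
Residual: 343 days.
Total: 13492 days.
13492 mod 7 = 3, so 3 days after Saturday is Tuesday.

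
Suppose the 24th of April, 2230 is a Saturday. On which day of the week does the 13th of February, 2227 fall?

Tuesday

Count forward from the earlier date (February 13, 2227) to the later (April 24, 2230):
February 13, 2227 → February 13, 2228: 365 days.
February 13, 2228 → February 13, 2229: 366 days (2228 is a leap year).
February 13, 2229 → February 13, 2230: 365 days.
February 2230: 28 − 13 = 15 days remain (2230 is not a leap year, so February has 28 days).
Then March (31): 31 days.
April 1–24, 2230: 24 days.
Residual: 70 days.
Total: 1166 days.
1166 mod 7 = 4, so 4 days before Saturday is Tuesday.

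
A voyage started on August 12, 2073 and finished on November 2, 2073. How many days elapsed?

82

August 2073: 31 − 12 = 19 days remain.
Then September (30), October (31): 30 + 31 = 61 days.
November 1–2, 2073: 2 days.
Total: 19 + 61 + 2 = 82 days.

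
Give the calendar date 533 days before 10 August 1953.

24 February 1952

Count 533 days before August 10, 1953:
Day-of-year of February 24, 1952: 55.
Day-of-year of August 10, 1953: 222.
1952 has 366 days, so 366 − 55 = 311 days remain in 1952.
Total: 311 + 222 = 533 days.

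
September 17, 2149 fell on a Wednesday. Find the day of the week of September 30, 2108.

Sunday

Count forward from the earlier date (September 30, 2108) to the later (September 17, 2149):
Day-of-year of September 30, 2108: 274.
Day-of-year of September 17, 2149: 260.
2108 has 366 days, so 366 − 274 = 92 days remain in 2108.
Full years 2109–2148: 30 common + 10 leap = 30×365 + 10×366 = 14610 days.
Total: 92 + 14610 + 260 = 14962 days.
14962 mod 7 = 3, so 3 days before Wednesday is Sunday.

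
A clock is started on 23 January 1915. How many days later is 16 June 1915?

January 1915: 31 − 23 = 8 days remain.
Then February 1915 (28), March (31), April (30), May (31): 28 + 31 + 30 + 31 = 120 days.
June 1–16, 1915: 16 days.
Total: 8 + 120 + 16 = 144 days.

144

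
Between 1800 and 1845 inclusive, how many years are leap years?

Years divisible by 4 in [1800, 1845]: 1800, 1804, 1808, 1812, 1816, 1820, 1824, 1828, 1832, 1836, 1840, 1844.
Of these, 1800 is divisible by 100 but not 400, so not leap.
Leap years: 12 − 1 = 11.

11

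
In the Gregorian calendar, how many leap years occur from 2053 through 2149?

23

Years divisible by 4: 2056, 2060, …, 2148 — 24 in all.
Of these, 2100 is divisible by 100 but not 400, so not leap.
Leap years: 24 − 1 = 23.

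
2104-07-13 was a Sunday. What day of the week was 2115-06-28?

Day-of-year of July 13, 2104: 195.
Day-of-year of June 28, 2115: 179.
2104 has 366 days, so 366 − 195 = 171 days remain in 2104.
Full years 2105–2114: 8 common + 2 leap = 8×365 + 2×366 = 3652 days.
Total: 171 + 3652 + 179 = 4002 days.
4002 mod 7 = 5, so 5 days after Sunday is Friday.

Friday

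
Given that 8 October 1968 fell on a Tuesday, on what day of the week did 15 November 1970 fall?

Sunday

October 8, 1968 → October 8, 1969: 365 days.
October 8, 1969 → October 8, 1970: 365 days.
October 1970: 31 − 8 = 23 days remain.
November 1–15, 1970: 15 days.
Residual: 38 days.
Total: 768 days.
768 mod 7 = 5, so 5 days after Tuesday is Sunday.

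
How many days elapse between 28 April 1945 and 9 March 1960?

5429

Day-of-year of April 28, 1945: 118.
Day-of-year of March 9, 1960: 69.
1945 has 365 days, so 365 − 118 = 247 days remain in 1945.
Full years 1946–1959: 11 common + 3 leap = 11×365 + 3×366 = 5113 days.
Total: 247 + 5113 + 69 = 5429 days.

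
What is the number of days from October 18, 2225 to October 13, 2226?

October 2225: 31 − 18 = 13 days remain.
Then 11 full months totalling 334 days.
October 1–13, 2226: 13 days.
Total: 13 + 334 + 13 = 360 days.

360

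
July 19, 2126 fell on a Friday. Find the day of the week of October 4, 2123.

Monday

Count forward from the earlier date (October 4, 2123) to the later (July 19, 2126):
Day-of-year of October 4, 2123: 277.
Day-of-year of July 19, 2126: 200.
2123 has 365 days, so 365 − 277 = 88 days remain in 2123.
Full years: 2124: 366; 2125: 365. Sum = 731.
Total: 88 + 731 + 200 = 1019 days.
1019 mod 7 = 4, so 4 days before Friday is Monday.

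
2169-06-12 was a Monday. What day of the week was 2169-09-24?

June 2169: 30 − 12 = 18 days remain.
Then July (31), August (31): 31 + 31 = 62 days.
September 1–24, 2169: 24 days.
Total: 18 + 62 + 24 = 104 days.
104 mod 7 = 6, so 6 days after Monday is Sunday.

Sunday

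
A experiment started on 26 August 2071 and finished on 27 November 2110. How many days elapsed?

Day-of-year of August 26, 2071: 238.
Day-of-year of November 27, 2110: 331.
2071 has 365 days, so 365 − 238 = 127 days remain in 2071.
Full years 2072–2109: 29 common + 9 leap = 29×365 + 9×366 = 13879 days.
Total: 127 + 13879 + 331 = 14337 days.

14337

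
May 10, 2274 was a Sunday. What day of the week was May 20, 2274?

Within May 2274: 20 − 10 = 10 days.
10 mod 7 = 3, so 3 days after Sunday is Wednesday.

Wednesday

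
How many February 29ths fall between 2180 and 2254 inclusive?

18

Years divisible by 4: 2180, 2184, …, 2252 — 19 in all.
Of these, 2200 is divisible by 100 but not 400, so not leap.
Leap years: 19 − 1 = 18.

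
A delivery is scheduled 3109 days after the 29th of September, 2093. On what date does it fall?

the 5th of April, 2102

Count 3109 days after September 29, 2093:
Day-of-year of September 29, 2093: 272.
Day-of-year of April 5, 2102: 95.
2093 has 365 days, so 365 − 272 = 93 days remain in 2093.
Full years 2094–2101: 7 common + 1 leap = 7×365 + 1×366 = 2921 days.
Total: 93 + 2921 + 95 = 3109 days.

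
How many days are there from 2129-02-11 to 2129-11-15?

February 2129: 28 − 11 = 17 days remain (2129 is not a leap year, so February has 28 days).
Then March (31), April (30), May (31), June (30), July (31), August (31), September (30), October (31): 31 + 30 + 31 + 30 + 31 + 31 + 30 + 31 = 245 days.
November 1–15, 2129: 15 days.
Total: 17 + 245 + 15 = 277 days.

277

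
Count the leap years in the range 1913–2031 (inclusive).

Years divisible by 4: 1916, 1920, …, 2028 — 29 in all.
2000 is divisible by 400, so still leap.
No century exceptions apply. Count: 29.

29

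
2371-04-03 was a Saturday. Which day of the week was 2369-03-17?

Monday

Count forward from the earlier date (March 17, 2369) to the later (April 3, 2371):
March 2369: 31 − 17 = 14 days remain.
Then 24 full months totalling 730 days.
April 1–3, 2371: 3 days.
Total: 14 + 730 + 3 = 747 days.
747 mod 7 = 5, so 5 days before Saturday is Monday.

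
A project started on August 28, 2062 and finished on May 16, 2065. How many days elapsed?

Day-of-year of August 28, 2062: 240.
Day-of-year of May 16, 2065: 136.
2062 has 365 days, so 365 − 240 = 125 days remain in 2062.
Full years: 2063: 365; 2064: 366. Sum = 731.
Total: 125 + 731 + 136 = 992 days.

992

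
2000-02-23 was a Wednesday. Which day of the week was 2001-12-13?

Thursday

February 23, 2000 → February 23, 2001: 366 days (2000 is a leap year (divisible by 400)).
February 2001: 28 − 23 = 5 days remain (2001 is not a leap year, so February has 28 days).
Then 9 full months totalling 275 days.
December 1–13, 2001: 13 days.
Residual: 293 days.
Total: 659 days.
659 mod 7 = 1, so 1 day after Wednesday is Thursday.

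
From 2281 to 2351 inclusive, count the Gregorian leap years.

16

Years divisible by 4: 2284, 2288, …, 2348 — 17 in all.
Of these, 2300 is divisible by 100 but not 400, so not leap.
Leap years: 17 − 1 = 16.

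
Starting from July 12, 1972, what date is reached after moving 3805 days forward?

December 12, 1982

Count 3805 days after July 12, 1972:
Day-of-year of July 12, 1972: 194.
Day-of-year of December 12, 1982: 346.
1972 has 366 days, so 366 − 194 = 172 days remain in 1972.
Full years 1973–1981: 7 common + 2 leap = 7×365 + 2×366 = 3287 days.
Total: 172 + 3287 + 346 = 3805 days.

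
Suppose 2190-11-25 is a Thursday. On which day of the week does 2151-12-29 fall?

Count forward from the earlier date (December 29, 2151) to the later (November 25, 2190):
Day-of-year of December 29, 2151: 363.
Day-of-year of November 25, 2190: 329.
2151 has 365 days, so 365 − 363 = 2 days remain in 2151.
Full years 2152–2189: 28 common + 10 leap = 28×365 + 10×366 = 13880 days.
Total: 2 + 13880 + 329 = 14211 days.
14211 mod 7 = 1, so 1 day before Thursday is Wednesday.

Wednesday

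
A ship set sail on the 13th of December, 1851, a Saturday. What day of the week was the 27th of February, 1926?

From December 13, 1851 to December 13, 1925: 74 years, of which 18 contain a Feb 29 — 56×365 + 18×366 = 27028 days.
(1900 is not a leap year (divisible by 100 but not 400).)
December 1925: 31 − 13 = 18 days remain.
Then January (31): 31 days.
February 1–27, 1926: 27 days (1926 is not a leap year).
Residual: 76 days.
Total: 27104 days.
27104 is a multiple of 7, so the 27th of February, 1926 falls on the same weekday: Saturday.

Saturday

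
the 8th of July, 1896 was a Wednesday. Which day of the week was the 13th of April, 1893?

Count forward from the earlier date (April 13, 1893) to the later (July 8, 1896):
April 13, 1893 → April 13, 1894: 365 days.
April 13, 1894 → April 13, 1895: 365 days.
April 13, 1895 → April 13, 1896: 366 days (1896 is a leap year).
April 1896: 30 − 13 = 17 days remain.
Then May (31), June (30): 31 + 30 = 61 days.
July 1–8, 1896: 8 days.
Residual: 86 days.
Total: 1182 days.
1182 mod 7 = 6, so 6 days before Wednesday is Thursday.

Thursday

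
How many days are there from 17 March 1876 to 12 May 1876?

56

March 1876: 31 − 17 = 14 days remain.
Then April (30): 30 days.
May 1–12, 1876: 12 days.
Total: 14 + 30 + 12 = 56 days.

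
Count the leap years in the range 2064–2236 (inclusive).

Years divisible by 4: 2064, 2068, …, 2236 — 44 in all.
Of these, 2100, 2200 are divisible by 100 but not 400, so not leap.
Leap years: 44 − 2 = 42.

42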